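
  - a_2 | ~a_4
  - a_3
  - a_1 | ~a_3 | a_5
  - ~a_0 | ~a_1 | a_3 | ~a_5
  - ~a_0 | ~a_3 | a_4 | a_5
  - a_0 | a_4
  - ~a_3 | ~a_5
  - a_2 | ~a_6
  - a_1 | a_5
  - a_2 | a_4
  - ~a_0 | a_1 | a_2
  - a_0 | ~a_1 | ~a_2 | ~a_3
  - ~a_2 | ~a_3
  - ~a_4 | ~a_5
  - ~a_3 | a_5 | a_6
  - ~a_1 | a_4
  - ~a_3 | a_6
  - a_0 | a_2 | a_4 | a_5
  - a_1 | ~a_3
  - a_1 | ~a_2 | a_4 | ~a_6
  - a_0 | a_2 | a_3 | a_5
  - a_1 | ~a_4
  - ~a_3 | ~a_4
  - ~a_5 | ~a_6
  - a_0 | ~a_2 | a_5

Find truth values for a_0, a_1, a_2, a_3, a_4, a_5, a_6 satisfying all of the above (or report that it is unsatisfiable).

Case a_2 = True:
  (a_3) forces a_3 = True.
  Clause (~a_2 | ~a_3) is falsified — contradiction.
Case a_2 = False:
  (a_2 | ~a_4) forces a_4 = False.
  Clause (a_2 | a_4) is falsified — contradiction.
Both cases fail, so the formula is unsatisfiable.

No satisfying assignment exists.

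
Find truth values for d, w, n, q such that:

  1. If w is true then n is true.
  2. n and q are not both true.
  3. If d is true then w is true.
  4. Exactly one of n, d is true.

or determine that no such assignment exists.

d = False, w = False, n = True, q = False

  (1) w=F ⇒ n: vacuous ✓
  (2) n=T, q=F — not both ✓
  (3) d=F ⇒ w: vacuous ✓
  (4) {n, d}: 1 true — exactly one ✓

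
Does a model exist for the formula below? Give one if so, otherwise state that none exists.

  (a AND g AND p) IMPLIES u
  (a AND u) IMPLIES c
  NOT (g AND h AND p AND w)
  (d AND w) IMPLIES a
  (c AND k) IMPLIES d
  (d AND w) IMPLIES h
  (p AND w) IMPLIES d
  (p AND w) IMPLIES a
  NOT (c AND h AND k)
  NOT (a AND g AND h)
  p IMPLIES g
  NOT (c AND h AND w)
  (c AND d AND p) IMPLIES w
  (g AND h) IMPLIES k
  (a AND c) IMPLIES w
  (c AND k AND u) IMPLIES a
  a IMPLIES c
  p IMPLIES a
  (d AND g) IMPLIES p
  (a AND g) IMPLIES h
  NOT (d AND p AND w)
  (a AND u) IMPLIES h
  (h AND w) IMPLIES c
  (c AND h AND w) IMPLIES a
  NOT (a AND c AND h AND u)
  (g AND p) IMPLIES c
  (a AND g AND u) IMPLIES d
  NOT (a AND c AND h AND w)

c = False, a = False, u = False, k = False, p = False, h = False, g = False, d = False, w = False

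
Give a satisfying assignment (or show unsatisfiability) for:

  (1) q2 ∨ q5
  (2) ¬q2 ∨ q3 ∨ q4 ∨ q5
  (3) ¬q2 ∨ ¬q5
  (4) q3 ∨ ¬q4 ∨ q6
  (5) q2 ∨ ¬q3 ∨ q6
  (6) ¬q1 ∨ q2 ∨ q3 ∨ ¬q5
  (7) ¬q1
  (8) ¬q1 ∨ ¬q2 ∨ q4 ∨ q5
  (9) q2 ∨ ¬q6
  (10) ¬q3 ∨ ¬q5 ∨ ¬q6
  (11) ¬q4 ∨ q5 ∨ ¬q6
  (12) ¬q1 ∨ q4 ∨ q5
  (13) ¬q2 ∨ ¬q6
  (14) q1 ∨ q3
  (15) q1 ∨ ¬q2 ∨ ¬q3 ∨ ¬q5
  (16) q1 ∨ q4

q1=F; q2=T; q3=T; q4=T; q5=F; q6=F

Unit clause (¬q1) forces q1 = False.
In (q1 ∨ q3) only q3 is left, so q3 = True.
In (q1 ∨ q4) only q4 is left, so q4 = True.
Try q2 = False:
  (q2 ∨ q5) forces q5 = True.
  (q2 ∨ ¬q3 ∨ q6) forces q6 = True.
  clause (q2 ∨ ¬q6) is falsified — backtrack.
So q2 = True.
  then (¬q2 ∨ ¬q5) forces q5 = False.
  then (¬q4 ∨ q5 ∨ ¬q6) forces q6 = False.
All clauses satisfied.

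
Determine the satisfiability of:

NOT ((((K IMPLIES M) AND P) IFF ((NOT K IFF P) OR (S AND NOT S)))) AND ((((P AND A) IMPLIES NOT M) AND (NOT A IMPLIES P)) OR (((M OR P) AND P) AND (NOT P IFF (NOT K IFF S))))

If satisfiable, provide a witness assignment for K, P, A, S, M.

K = True, P = True, A = True, S = True, M = True

  NOT ((((K IMPLIES M) AND P) IFF ((NOT K IFF P) OR (S AND NOT S)))) = True
    ((K IMPLIES M) AND P) IFF ((NOT K IFF P) OR (S AND NOT S)) = False
      (K IMPLIES M) AND P = True
        K IMPLIES M = True
      (NOT K IFF P) OR (S AND NOT S) = False
        NOT K IFF P = False
          NOT K = False
        S AND NOT S = False
          NOT S = False
  (((P AND A) IMPLIES NOT M) AND (NOT A IMPLIES P)) OR (((M OR P) AND P) AND (NOT P IFF (NOT K IFF S))) = True
    ((P AND A) IMPLIES NOT M) AND (NOT A IMPLIES P) = False
      (P AND A) IMPLIES NOT M = False
        P AND A = True
        NOT M = False
      NOT A IMPLIES P = True
        NOT A = False
    ((M OR P) AND P) AND (NOT P IFF (NOT K IFF S)) = True
      (M OR P) AND P = True
        M OR P = True
      NOT P IFF (NOT K IFF S) = True
        NOT P = False
        NOT K IFF S = False
          NOT K = False
Both conjuncts True, so the formula holds.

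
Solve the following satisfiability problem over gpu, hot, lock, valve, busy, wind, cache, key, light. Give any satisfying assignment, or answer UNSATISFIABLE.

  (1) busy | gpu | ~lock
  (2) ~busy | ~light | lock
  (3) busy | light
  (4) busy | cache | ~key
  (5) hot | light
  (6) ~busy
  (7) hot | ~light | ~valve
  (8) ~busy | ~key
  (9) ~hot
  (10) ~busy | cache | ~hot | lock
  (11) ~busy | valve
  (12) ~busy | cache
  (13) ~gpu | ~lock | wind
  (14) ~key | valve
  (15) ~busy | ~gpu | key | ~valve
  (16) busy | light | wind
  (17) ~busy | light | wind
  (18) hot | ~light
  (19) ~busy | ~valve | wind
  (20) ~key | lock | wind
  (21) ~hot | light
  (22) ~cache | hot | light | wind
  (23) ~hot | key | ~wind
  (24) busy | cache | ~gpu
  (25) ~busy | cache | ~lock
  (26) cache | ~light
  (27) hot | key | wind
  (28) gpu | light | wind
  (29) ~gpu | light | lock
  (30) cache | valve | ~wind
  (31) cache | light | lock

Case hot = True:
  Clause (~hot) is falsified — contradiction.
Case hot = False:
  (hot | light) forces light = True.
  Clause (hot | ~light) is falsified — contradiction.
Both cases fail, so the formula is unsatisfiable.

The formula is unsatisfiable.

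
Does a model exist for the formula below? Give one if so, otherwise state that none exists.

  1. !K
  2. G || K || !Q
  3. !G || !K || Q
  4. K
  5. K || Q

Case K = True:
  Clause (!K) is falsified — contradiction.
Case K = False:
  Clause (K) is falsified — contradiction.
Both cases fail, so the formula is unsatisfiable.

Unsatisfiable — no assignment works.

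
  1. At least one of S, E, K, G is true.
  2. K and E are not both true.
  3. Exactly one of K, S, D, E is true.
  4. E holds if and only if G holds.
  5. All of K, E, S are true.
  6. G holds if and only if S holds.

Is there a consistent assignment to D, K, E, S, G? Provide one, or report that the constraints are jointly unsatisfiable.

Case K = True:
  (2) with K=T forces E = False.
  Constraint (5) is violated (E=F) — contradiction.
Case K = False:
  Constraint (5) is violated (K=F) — contradiction.
Both cases fail — unsatisfiable.

Unsatisfiable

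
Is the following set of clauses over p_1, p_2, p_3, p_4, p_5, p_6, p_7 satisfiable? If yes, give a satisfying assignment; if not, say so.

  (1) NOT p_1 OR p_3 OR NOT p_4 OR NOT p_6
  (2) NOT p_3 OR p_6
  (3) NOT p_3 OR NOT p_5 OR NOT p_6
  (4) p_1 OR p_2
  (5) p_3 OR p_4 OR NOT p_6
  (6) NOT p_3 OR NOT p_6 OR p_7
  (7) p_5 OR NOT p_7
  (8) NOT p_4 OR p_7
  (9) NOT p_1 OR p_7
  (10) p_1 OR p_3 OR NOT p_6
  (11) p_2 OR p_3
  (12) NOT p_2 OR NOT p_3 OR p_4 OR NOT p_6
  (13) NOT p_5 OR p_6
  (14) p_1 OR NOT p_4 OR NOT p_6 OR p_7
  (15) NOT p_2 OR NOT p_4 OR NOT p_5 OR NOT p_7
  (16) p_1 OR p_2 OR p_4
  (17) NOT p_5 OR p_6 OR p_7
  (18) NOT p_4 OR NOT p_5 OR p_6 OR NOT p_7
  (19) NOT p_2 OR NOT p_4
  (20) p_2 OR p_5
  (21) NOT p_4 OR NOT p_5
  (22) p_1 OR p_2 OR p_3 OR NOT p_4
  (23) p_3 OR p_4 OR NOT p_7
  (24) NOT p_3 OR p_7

p_1: False, p_2: True, p_3: False, p_4: False, p_5: False, p_6: False, p_7: False

Set p_1 = False.
  then (p_1 OR p_2) forces p_2 = True.
  then (NOT p_2 OR NOT p_4) forces p_4 = False.
Try p_3 = True:
  (NOT p_3 OR p_6) forces p_6 = True.
  clause (NOT p_2 OR NOT p_3 OR p_4 OR NOT p_6) is falsified — backtrack.
So p_3 = False.
  then (p_3 OR p_4 OR NOT p_6) forces p_6 = False.
  then (NOT p_5 OR p_6) forces p_5 = False.
  then (p_3 OR p_4 OR NOT p_7) forces p_7 = False.
All clauses satisfied.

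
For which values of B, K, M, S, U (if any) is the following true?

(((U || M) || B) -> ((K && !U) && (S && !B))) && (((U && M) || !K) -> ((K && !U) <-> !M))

B = False; K = True; M = False; S = True; U = False

  ((U || M) || B) -> ((K && !U) && (S && !B)) = True
    (U || M) || B = False
      U || M = False
    (K && !U) && (S && !B) = True
      K && !U = True
        !U = True
      S && !B = True
        !B = True
  ((U && M) || !K) -> ((K && !U) <-> !M) = True
    (U && M) || !K = False
      U && M = False
      !K = False
    (K && !U) <-> !M = True
      K && !U = True
        !U = True
      !M = True
Both conjuncts True, so the formula holds.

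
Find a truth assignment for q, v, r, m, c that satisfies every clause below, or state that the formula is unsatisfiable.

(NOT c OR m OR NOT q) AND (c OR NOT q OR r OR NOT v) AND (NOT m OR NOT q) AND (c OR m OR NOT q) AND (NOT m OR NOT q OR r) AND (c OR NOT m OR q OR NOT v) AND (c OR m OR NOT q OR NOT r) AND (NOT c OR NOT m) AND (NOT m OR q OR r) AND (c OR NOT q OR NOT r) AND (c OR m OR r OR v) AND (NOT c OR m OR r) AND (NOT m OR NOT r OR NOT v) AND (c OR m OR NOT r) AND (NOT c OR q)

Try q = True:
  (NOT m OR NOT q) forces m = False.
  (NOT c OR m OR NOT q) forces c = False.
  clause (c OR m OR NOT q) is falsified — backtrack.
So q = False.
  then (NOT c OR q) forces c = False.
Set v = False.
Set r = True.
  then (c OR m OR NOT r) forces m = True.
All clauses satisfied.

q = False, v = False, r = True, m = True, c = False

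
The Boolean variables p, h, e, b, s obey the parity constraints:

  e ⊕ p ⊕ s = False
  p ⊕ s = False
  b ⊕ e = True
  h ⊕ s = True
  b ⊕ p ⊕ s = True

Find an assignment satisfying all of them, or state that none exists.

p: False; h: True; e: False; b: True; s: False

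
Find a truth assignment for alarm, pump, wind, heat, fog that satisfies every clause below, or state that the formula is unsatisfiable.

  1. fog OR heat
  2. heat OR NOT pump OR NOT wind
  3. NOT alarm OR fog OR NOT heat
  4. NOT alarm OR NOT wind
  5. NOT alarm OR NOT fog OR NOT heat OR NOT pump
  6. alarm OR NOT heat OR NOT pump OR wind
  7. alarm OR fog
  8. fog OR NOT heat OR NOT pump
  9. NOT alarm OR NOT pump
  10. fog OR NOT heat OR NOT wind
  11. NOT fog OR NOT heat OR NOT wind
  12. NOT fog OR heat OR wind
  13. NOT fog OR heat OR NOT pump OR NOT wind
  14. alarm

alarm = True, pump = False, wind = False, heat = True, fog = True

Unit clause (alarm) forces alarm = True.
In (NOT alarm OR NOT wind) only NOT wind is left, so wind = False.
In (NOT alarm OR NOT pump) only NOT pump is left, so pump = False.
Try heat = False:
  (fog OR heat) forces fog = True.
  clause (NOT fog OR heat OR wind) is falsified — backtrack.
So heat = True.
  then (NOT alarm OR fog OR NOT heat) forces fog = True.
All clauses satisfied.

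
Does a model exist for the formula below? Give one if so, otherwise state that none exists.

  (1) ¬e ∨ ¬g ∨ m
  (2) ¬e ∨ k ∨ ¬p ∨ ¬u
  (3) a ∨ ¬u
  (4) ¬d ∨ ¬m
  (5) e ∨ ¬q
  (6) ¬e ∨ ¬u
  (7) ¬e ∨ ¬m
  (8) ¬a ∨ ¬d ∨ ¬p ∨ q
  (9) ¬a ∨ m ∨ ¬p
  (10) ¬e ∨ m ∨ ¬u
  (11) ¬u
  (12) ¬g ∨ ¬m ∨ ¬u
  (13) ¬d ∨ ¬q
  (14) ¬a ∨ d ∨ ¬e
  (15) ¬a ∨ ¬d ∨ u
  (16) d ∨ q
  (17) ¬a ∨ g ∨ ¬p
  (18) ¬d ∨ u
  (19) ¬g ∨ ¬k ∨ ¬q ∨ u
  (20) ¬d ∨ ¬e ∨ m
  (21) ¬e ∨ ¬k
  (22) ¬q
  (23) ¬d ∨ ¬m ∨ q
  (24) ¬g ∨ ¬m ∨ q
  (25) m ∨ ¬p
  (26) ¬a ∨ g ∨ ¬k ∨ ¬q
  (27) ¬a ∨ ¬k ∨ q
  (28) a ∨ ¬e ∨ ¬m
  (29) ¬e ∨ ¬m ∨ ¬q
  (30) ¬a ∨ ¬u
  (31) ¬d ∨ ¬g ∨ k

No satisfying assignment exists.

Case u = True:
  Clause (¬u) is falsified — contradiction.
Case u = False:
  (¬d ∨ u) forces d = False.
  (d ∨ q) forces q = True.
  Clause (¬q) is falsified — contradiction.
Both cases fail, so the formula is unsatisfiable.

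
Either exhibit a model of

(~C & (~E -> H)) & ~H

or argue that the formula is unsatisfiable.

H: False, C: False, E: True

  ~C & (~E -> H) = True
    ~C = True
    ~E -> H = True
      ~E = False
  ~H = True
Both conjuncts True, so the formula holds.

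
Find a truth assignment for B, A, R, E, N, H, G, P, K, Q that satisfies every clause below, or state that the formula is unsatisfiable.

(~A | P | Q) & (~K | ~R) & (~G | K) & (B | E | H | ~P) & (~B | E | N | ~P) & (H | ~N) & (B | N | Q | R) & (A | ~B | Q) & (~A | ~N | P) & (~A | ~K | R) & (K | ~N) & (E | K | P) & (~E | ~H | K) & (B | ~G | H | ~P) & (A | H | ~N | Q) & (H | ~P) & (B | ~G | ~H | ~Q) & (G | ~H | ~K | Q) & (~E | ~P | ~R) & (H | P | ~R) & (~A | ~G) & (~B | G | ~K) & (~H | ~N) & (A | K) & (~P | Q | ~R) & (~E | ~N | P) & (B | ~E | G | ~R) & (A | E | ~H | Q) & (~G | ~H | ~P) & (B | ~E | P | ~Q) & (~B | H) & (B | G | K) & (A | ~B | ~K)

B = False, A = False, R = False, E = False, N = False, H = True, G = False, P = True, K = True, Q = True

Set B = False.
Try A = True:
  (~A | ~G) forces G = False.
  (B | G | K) forces K = True.
  (~K | ~R) forces R = False.
  clause (~A | ~K | R) is falsified — backtrack.
So A = False.
  then (A | K) forces K = True.
  then (~K | ~R) forces R = False.
Set E = False.
Set N = False.
  then (B | N | Q | R) forces Q = True.
Set H = True.
  then (B | ~G | ~H | ~Q) forces G = False.
Set P = True.
All clauses satisfied.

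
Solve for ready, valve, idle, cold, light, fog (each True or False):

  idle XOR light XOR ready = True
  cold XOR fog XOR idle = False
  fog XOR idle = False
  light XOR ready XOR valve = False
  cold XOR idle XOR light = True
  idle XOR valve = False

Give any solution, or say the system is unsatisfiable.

Unsatisfiable

Adding constraints 1, 4, 6 mod 2: every variable appears an even number of times on the left, so the left side is 0.
But the right sides sum to 1 (mod 2). 0 ≠ 1 — the system is inconsistent.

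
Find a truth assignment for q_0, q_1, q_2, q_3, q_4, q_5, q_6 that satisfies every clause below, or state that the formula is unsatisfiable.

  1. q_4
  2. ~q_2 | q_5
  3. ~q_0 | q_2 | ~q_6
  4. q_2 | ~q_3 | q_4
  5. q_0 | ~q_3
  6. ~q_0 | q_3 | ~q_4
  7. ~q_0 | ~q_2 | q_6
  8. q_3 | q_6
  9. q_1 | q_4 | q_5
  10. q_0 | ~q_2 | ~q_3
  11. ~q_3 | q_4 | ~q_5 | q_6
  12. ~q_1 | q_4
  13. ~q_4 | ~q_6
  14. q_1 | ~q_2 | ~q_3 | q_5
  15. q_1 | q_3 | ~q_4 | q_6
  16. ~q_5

Unit clause (q_4) forces q_4 = True.
In (~q_4 | ~q_6) only ~q_6 is left, so q_6 = False.
Unit clause (~q_5) forces q_5 = False.
In (~q_2 | q_5) only ~q_2 is left, so q_2 = False.
In (q_3 | q_6) only q_3 is left, so q_3 = True.
In (q_0 | ~q_3) only q_0 is left, so q_0 = True.
Set q_1 = False.
All clauses satisfied.

q_0 = True, q_1 = False, q_2 = False, q_3 = True, q_4 = True, q_5 = False, q_6 = False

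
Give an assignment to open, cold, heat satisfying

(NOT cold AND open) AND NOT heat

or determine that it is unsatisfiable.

open = True, cold = False, heat = False

  NOT cold AND open = True
    NOT cold = True
  NOT heat = True
Both conjuncts True, so the formula holds.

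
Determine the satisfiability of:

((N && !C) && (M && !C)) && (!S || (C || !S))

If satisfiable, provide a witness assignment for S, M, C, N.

S = False, M = True, C = False, N = True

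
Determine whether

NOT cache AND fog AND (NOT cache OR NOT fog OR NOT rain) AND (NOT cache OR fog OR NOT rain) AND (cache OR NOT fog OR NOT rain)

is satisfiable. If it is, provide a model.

Unit clause (NOT cache) forces cache = False.
Unit clause (fog) forces fog = True.
In (cache OR NOT fog OR NOT rain) only NOT rain is left, so rain = False.
Check each clause:
  (NOT cache): NOT cache holds.
  (fog): fog holds.
  (NOT cache OR NOT fog OR NOT rain): NOT cache holds.
  (NOT cache OR fog OR NOT rain): NOT cache holds.
  (cache OR NOT fog OR NOT rain): NOT rain holds.
All clauses satisfied.

cache: False, fog: True, rain: False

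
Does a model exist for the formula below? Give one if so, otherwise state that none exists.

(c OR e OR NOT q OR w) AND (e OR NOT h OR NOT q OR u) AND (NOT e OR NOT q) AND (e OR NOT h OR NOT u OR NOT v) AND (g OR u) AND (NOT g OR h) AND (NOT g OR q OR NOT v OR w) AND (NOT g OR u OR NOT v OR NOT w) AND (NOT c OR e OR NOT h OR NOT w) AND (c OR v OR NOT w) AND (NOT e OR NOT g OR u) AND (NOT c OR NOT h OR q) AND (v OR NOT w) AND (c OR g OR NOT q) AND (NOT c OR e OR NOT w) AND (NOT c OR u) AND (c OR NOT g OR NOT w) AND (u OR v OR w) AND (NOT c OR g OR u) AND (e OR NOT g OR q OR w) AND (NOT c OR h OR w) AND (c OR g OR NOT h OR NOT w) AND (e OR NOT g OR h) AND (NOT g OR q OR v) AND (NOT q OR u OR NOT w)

Set v = True.
Set g = False.
  then (g OR u) forces u = True.
Set e = False.
  then (e OR NOT h OR NOT u OR NOT v) forces h = False.
Set c = False.
  then (c OR g OR NOT q) forces q = False.
Set w = True.
All clauses satisfied.

v: True; g: False; e: False; c: False; u: True; h: False; w: True; q: False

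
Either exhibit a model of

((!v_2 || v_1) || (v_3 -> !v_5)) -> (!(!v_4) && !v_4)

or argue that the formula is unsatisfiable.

v_1: False; v_2: True; v_3: True; v_4: False; v_5: True

  ((!v_2 || v_1) || (v_3 -> !v_5)) -> (!(!v_4) && !v_4) = True
    (!v_2 || v_1) || (v_3 -> !v_5) = False
      !v_2 || v_1 = False
        !v_2 = False
      v_3 -> !v_5 = False
        !v_5 = False
    !(!v_4) && !v_4 = False
      !(!v_4) = False
        !v_4 = True
      !v_4 = True
The formula evaluates to True.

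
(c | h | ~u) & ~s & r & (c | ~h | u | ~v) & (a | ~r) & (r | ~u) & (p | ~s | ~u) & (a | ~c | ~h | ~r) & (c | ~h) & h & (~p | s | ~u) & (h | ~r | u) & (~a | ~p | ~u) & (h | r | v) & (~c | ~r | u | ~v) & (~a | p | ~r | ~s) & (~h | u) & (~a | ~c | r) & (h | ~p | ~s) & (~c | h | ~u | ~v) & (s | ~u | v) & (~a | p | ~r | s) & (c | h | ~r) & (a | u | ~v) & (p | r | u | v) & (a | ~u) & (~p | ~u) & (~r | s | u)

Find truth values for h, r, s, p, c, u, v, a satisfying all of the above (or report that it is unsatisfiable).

UNSATISFIABLE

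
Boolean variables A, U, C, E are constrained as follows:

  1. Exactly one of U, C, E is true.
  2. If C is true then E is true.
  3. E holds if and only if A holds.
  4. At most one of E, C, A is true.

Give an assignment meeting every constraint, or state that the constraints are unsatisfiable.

A = False, U = True, C = False, E = False

  (1) {U, C, E}: 1 true — exactly one ✓
  (2) C=F ⇒ E: vacuous ✓
  (3) E=F, A=F — same ✓
  (4) {E, C, A}: 0 true — at most one ✓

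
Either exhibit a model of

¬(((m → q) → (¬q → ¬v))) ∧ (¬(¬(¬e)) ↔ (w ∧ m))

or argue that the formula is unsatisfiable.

q = False, v = True, w = True, m = False, e = True

  ¬(((m → q) → (¬q → ¬v))) = True
    (m → q) → (¬q → ¬v) = False
      m → q = True
      ¬q → ¬v = False
        ¬q = True
        ¬v = False
  ¬(¬(¬e)) ↔ (w ∧ m) = True
    ¬(¬(¬e)) = False
      ¬(¬e) = True
        ¬e = False
    w ∧ m = False
Both conjuncts True, so the formula holds.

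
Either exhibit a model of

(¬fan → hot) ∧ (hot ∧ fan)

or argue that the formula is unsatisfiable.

hot=T; fan=T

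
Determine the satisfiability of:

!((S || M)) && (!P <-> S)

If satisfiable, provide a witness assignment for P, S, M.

P = True; S = False; M = False

  !((S || M)) = True
    S || M = False
  !P <-> S = True
    !P = False
Both conjuncts True, so the formula holds.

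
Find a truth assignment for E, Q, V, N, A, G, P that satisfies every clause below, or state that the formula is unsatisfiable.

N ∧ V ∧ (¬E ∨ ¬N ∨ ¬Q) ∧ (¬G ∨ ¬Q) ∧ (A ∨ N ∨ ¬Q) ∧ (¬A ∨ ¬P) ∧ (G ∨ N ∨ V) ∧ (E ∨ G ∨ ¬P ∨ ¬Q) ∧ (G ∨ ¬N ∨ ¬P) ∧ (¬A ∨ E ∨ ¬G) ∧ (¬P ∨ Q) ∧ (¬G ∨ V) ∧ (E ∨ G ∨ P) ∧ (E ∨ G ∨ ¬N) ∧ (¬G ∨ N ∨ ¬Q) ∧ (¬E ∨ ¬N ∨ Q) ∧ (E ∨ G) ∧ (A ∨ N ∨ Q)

Unit clause (N) forces N = True.
Unit clause (V) forces V = True.
Set E = False.
  then (E ∨ G ∨ ¬N) forces G = True.
  then (¬G ∨ ¬Q) forces Q = False.
  then (¬A ∨ E ∨ ¬G) forces A = False.
  then (¬P ∨ Q) forces P = False.
All clauses satisfied.

E: False, Q: False, V: True, N: True, A: False, G: True, P: False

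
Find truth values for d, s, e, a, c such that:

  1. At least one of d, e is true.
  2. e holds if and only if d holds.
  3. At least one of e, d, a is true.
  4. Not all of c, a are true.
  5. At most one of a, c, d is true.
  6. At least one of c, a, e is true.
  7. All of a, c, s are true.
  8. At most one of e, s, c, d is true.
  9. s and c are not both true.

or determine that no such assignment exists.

Case a = True:
  (4) with a=T forces c = False.
  Constraint (7) is violated (c=F) — contradiction.
Case a = False:
  Constraint (7) is violated (a=F) — contradiction.
Both cases fail — unsatisfiable.

Unsatisfiable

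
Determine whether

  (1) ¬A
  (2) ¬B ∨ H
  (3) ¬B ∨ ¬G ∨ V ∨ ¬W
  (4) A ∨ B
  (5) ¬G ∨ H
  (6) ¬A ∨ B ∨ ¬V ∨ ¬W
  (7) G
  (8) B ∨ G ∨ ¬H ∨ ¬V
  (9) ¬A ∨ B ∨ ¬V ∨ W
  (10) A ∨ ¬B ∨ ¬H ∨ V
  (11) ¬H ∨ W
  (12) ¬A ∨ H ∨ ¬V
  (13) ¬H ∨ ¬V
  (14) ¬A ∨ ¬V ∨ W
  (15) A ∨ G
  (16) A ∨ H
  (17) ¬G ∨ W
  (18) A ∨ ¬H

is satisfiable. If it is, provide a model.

Unsatisfiable — no assignment works.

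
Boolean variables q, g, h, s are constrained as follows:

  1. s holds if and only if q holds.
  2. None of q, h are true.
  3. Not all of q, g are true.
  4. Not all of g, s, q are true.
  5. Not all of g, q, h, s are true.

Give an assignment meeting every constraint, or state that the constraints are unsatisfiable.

q = False, g = False, h = False, s = False

  (1) s=F, q=F — same ✓
  (2) {q, h}: 0 true — none ✓
  (3) {q, g}: 0/2 true — not all ✓
  (4) {g, s, q}: 0/3 true — not all ✓
  (5) {g, q, h, s}: 0/4 true — not all ✓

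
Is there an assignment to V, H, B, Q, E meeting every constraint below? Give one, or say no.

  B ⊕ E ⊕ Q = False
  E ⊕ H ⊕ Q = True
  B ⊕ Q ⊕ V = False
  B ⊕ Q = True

V=T, H=F, B=T, Q=F, E=T

B ⊕ E ⊕ Q = T ⊕ T ⊕ F = False ✓
E ⊕ H ⊕ Q = T ⊕ F ⊕ F = True ✓
B ⊕ Q ⊕ V = T ⊕ F ⊕ T = False ✓
B ⊕ Q = T ⊕ F = True ✓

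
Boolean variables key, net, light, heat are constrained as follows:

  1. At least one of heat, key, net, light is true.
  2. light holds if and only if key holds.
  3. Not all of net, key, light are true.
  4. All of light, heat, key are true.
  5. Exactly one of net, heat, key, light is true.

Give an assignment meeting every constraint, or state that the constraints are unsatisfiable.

UNSATISFIABLE

Case heat = True:
  (4) forces light = True.
  Constraint (5) is violated (heat=T, light=T) — contradiction.
Case heat = False:
  Constraint (4) is violated (heat=F) — contradiction.
Both cases fail — unsatisfiable.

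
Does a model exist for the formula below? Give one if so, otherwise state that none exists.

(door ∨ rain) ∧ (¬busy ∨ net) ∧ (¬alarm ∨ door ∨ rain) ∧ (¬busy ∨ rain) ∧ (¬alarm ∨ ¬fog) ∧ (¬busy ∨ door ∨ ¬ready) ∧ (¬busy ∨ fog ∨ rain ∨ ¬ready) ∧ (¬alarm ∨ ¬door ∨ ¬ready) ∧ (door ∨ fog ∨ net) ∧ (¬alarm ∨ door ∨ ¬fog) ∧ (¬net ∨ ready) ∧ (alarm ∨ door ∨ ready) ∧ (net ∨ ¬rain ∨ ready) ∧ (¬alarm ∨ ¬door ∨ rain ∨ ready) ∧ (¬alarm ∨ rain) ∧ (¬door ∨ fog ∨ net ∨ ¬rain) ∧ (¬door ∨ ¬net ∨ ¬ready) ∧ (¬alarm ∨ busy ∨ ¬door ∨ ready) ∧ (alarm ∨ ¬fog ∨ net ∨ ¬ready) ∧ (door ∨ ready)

alarm: False; net: True; fog: False; busy: False; rain: True; door: False; ready: True

Set alarm = False.
Set net = True.
  then (¬net ∨ ready) forces ready = True.
  then (¬door ∨ ¬net ∨ ¬ready) forces door = False.
  then (door ∨ rain) forces rain = True.
  then (¬busy ∨ door ∨ ¬ready) forces busy = False.
Set fog = False.
All clauses satisfied.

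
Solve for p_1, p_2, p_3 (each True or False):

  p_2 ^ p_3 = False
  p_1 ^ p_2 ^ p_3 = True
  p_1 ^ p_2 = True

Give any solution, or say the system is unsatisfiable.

p_1: True; p_2: False; p_3: False

p_2 ^ p_3 = F ^ F = False ✓
p_1 ^ p_2 ^ p_3 = T ^ F ^ F = True ✓
p_1 ^ p_2 = T ^ F = True ✓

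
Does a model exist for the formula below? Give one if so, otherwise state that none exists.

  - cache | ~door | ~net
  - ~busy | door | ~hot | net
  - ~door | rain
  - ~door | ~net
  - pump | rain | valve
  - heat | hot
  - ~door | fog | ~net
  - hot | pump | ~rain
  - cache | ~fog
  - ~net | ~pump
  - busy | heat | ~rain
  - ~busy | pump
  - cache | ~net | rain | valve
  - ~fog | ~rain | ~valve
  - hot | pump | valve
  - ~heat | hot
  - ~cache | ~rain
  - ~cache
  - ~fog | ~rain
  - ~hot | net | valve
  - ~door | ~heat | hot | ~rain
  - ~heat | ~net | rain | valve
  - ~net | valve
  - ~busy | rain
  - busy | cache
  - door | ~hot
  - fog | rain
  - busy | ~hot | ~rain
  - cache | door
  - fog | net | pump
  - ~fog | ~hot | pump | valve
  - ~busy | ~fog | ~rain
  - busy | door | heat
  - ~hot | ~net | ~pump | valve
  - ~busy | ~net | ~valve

fog: False; heat: False; valve: True; pump: True; net: False; hot: True; rain: True; door: True; busy: True; cache: False

Unit clause (~cache) forces cache = False.
In (busy | cache) only busy is left, so busy = True.
In (cache | door) only door is left, so door = True.
In (cache | ~door | ~net) only ~net is left, so net = False.
In (~door | rain) only rain is left, so rain = True.
In (cache | ~fog) only ~fog is left, so fog = False.
In (~busy | pump) only pump is left, so pump = True.
Set heat = False.
  then (heat | hot) forces hot = True.
  then (~hot | net | valve) forces valve = True.
All clauses satisfied.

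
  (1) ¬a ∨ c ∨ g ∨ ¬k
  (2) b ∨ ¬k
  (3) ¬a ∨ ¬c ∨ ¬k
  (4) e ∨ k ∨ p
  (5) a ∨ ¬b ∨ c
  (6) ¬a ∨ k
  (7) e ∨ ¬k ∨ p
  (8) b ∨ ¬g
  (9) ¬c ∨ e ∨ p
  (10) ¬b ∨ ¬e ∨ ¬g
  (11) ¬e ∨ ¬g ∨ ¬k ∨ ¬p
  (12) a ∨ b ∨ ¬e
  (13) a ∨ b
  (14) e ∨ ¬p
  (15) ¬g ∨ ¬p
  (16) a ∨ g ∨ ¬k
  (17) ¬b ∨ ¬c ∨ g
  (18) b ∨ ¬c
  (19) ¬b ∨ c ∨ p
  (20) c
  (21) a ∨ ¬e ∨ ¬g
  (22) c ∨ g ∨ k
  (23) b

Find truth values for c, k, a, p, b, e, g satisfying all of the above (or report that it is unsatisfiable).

UNSATISFIABLE

Case c = True:
  (b ∨ ¬c) forces b = True.
  (¬b ∨ ¬c ∨ g) forces g = True.
  (¬b ∨ ¬e ∨ ¬g) forces e = False.
  (¬c ∨ e ∨ p) forces p = True.
  Clause (e ∨ ¬p) is falsified — contradiction.
Case c = False:
  Clause (c) is falsified — contradiction.
Both cases fail, so the formula is unsatisfiable.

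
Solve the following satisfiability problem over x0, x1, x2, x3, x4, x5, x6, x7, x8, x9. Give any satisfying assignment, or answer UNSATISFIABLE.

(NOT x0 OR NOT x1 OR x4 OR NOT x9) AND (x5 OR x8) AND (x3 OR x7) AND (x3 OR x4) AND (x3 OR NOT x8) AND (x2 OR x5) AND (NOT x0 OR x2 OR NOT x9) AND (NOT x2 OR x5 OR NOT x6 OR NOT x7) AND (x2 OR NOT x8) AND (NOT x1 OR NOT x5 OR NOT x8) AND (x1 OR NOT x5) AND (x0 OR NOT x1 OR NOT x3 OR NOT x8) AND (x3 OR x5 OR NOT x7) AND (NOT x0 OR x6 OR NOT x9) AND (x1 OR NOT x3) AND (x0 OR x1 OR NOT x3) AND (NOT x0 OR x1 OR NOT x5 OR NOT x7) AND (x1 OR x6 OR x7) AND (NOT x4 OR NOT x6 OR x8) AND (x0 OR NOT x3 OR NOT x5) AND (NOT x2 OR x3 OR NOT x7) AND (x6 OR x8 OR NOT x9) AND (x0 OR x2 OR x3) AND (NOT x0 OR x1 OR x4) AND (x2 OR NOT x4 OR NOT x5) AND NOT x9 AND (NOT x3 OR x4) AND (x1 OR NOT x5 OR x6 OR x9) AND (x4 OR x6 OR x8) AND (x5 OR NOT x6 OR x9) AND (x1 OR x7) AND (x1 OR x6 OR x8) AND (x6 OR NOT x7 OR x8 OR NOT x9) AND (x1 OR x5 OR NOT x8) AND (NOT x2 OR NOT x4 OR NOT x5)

x0=T, x1=T, x2=T, x3=T, x4=T, x5=F, x6=F, x7=F, x8=T, x9=F

Unit clause (NOT x9) forces x9 = False.
Set x0 = True.
Try x1 = False:
  (x1 OR NOT x5) forces x5 = False.
  (x5 OR x8) forces x8 = True.
  clause (x1 OR x5 OR NOT x8) is falsified — backtrack.
So x1 = True.
Set x2 = True.
Try x3 = False:
  (x3 OR x7) forces x7 = True.
  clause (NOT x2 OR x3 OR NOT x7) is falsified — backtrack.
So x3 = True.
  then (NOT x3 OR x4) forces x4 = True.
  then (NOT x2 OR NOT x4 OR NOT x5) forces x5 = False.
  then (x5 OR x8) forces x8 = True.
  then (x5 OR NOT x6 OR x9) forces x6 = False.
Set x7 = False.
All clauses satisfied.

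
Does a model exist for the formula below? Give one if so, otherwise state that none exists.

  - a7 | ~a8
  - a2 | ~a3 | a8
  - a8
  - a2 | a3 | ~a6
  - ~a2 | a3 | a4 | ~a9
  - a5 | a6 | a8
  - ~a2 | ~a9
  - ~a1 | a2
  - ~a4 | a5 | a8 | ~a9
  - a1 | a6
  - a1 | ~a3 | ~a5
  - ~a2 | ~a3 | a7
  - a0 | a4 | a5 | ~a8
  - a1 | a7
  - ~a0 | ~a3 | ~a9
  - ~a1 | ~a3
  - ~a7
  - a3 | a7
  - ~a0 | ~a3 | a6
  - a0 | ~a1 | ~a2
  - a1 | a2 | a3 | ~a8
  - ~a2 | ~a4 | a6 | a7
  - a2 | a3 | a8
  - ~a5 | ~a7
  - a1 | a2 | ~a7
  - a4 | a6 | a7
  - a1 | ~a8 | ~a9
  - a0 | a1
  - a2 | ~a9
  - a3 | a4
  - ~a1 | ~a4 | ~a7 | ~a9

UNSATISFIABLE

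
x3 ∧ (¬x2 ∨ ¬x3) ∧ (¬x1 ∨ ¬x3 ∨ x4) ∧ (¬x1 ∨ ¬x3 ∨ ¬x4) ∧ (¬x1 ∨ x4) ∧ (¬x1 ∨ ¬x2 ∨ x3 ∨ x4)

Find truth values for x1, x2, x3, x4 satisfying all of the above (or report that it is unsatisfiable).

Unit clause (x3) forces x3 = True.
In (¬x2 ∨ ¬x3) only ¬x2 is left, so x2 = False.
Try x1 = True:
  (¬x1 ∨ ¬x3 ∨ x4) forces x4 = True.
  clause (¬x1 ∨ ¬x3 ∨ ¬x4) is falsified — backtrack.
So x1 = False.
Set x4 = True.
All clauses satisfied.

x1 = False, x2 = False, x3 = True, x4 = True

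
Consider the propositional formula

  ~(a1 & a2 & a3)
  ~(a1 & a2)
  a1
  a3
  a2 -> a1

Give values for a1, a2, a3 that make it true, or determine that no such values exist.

Unit clause (a1) forces a1 = True.
Unit clause (a3) forces a3 = True.
In (~a1 | ~a2 | ~a3) only ~a2 is left, so a2 = False.
Check each clause:
  (a1): a1 holds.
  (a3): a3 holds.
  (~a1 | ~a2 | ~a3): ~a2 holds.
  (a1 | ~a2): a1 holds.
  (~a1 | ~a2): ~a2 holds.
All clauses satisfied.

a1 = True, a2 = False, a3 = True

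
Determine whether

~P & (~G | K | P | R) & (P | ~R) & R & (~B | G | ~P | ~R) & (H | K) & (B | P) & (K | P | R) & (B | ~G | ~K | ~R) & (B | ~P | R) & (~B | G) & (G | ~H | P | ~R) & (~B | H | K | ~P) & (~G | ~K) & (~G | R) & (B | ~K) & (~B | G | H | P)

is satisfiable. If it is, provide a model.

Unsatisfiable — no assignment works.

Case P = True:
  Clause (~P) is falsified — contradiction.
Case P = False:
  (P | ~R) forces R = False.
  Clause (R) is falsified — contradiction.
Both cases fail, so the formula is unsatisfiable.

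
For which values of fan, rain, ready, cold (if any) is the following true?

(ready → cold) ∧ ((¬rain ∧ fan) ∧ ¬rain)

fan = True; rain = False; ready = False; cold = True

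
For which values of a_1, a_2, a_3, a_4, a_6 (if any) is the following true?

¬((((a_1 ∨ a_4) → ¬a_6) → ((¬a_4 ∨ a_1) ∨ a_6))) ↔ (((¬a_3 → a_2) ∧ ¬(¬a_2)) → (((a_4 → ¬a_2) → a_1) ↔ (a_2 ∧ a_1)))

a_1: False, a_2: False, a_3: True, a_4: True, a_6: False

  ¬((((a_1 ∨ a_4) → ¬a_6) → ((¬a_4 ∨ a_1) ∨ a_6))) ↔ (((¬a_3 → a_2) ∧ ¬(¬a_2)) → (((a_4 → ¬a_2) → a_1) ↔ (a_2 ∧ a_1))) = True
    ¬((((a_1 ∨ a_4) → ¬a_6) → ((¬a_4 ∨ a_1) ∨ a_6))) = True
      ((a_1 ∨ a_4) → ¬a_6) → ((¬a_4 ∨ a_1) ∨ a_6) = False
        (a_1 ∨ a_4) → ¬a_6 = True
          a_1 ∨ a_4 = True
          ¬a_6 = True
        (¬a_4 ∨ a_1) ∨ a_6 = False
          ¬a_4 ∨ a_1 = False
            ¬a_4 = False
    ((¬a_3 → a_2) ∧ ¬(¬a_2)) → (((a_4 → ¬a_2) → a_1) ↔ (a_2 ∧ a_1)) = True
      (¬a_3 → a_2) ∧ ¬(¬a_2) = False
        ¬a_3 → a_2 = True
          ¬a_3 = False
        ¬(¬a_2) = False
          ¬a_2 = True
      ((a_4 → ¬a_2) → a_1) ↔ (a_2 ∧ a_1) = True
        (a_4 → ¬a_2) → a_1 = False
          a_4 → ¬a_2 = True
            ¬a_2 = True
        a_2 ∧ a_1 = False
The formula evaluates to True.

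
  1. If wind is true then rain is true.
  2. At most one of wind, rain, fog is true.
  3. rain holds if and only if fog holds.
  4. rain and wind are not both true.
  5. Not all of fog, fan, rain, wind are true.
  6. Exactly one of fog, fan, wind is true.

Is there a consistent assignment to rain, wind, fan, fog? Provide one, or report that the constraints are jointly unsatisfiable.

rain = False, wind = False, fan = True, fog = False

  (1) wind=F ⇒ rain: vacuous ✓
  (2) {wind, rain, fog}: 0 true — at most one ✓
  (3) rain=F, fog=F — same ✓
  (4) rain=F, wind=F — not both ✓
  (5) {fog, fan, rain, wind}: 1/4 true — not all ✓
  (6) {fog, fan, wind}: 1 true — exactly one ✓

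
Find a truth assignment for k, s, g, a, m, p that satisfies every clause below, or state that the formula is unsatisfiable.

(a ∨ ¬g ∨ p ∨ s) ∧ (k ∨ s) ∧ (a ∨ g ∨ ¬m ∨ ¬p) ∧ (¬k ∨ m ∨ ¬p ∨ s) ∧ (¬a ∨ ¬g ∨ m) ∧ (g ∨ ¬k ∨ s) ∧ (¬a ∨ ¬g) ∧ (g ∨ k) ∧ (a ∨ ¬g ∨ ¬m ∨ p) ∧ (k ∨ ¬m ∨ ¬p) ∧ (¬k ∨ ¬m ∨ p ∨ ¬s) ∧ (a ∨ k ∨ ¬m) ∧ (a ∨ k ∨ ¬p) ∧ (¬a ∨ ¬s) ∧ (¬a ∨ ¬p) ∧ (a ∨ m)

k = True, s = False, g = True, a = False, m = True, p = True

Try k = False:
  (k ∨ s) forces s = True.
  (g ∨ k) forces g = True.
  (¬a ∨ ¬g) forces a = False.
  (a ∨ k ∨ ¬m) forces m = False.
  clause (a ∨ m) is falsified — backtrack.
So k = True.
Set s = False.
  then (g ∨ ¬k ∨ s) forces g = True.
  then (¬a ∨ ¬g) forces a = False.
  then (a ∨ m) forces m = True.
  then (a ∨ ¬g ∨ p ∨ s) forces p = True.
All clauses satisfied.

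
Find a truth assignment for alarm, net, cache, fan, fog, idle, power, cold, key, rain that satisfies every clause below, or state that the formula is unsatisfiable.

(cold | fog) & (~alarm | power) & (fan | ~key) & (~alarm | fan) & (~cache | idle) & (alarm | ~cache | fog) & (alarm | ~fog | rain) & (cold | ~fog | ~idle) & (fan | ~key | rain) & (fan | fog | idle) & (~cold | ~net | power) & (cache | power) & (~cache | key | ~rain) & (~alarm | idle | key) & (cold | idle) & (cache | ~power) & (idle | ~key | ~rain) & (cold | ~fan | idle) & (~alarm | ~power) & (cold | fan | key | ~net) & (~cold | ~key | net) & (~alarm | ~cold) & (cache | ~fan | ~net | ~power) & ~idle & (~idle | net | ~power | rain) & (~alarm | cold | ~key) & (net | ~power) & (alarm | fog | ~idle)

Case cache = True:
  (~cache | idle) forces idle = True.
  Clause (~idle) is falsified — contradiction.
Case cache = False:
  (cache | power) forces power = True.
  Clause (cache | ~power) is falsified — contradiction.
Both cases fail, so the formula is unsatisfiable.

The formula is unsatisfiable.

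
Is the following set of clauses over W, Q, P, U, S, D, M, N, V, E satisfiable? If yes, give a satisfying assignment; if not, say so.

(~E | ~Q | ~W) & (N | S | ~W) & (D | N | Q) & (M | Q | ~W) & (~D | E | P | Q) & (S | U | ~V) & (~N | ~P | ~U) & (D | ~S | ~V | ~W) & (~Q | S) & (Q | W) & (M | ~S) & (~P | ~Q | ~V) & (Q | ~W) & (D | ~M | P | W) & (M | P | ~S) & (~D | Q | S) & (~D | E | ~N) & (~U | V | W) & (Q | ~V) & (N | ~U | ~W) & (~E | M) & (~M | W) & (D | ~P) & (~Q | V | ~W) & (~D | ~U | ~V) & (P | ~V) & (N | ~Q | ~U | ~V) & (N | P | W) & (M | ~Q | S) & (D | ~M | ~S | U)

The formula is unsatisfiable.

Case Q = True:
  (~Q | S) forces S = True.
  (M | ~S) forces M = True.
  (~M | W) forces W = True.
  (~E | ~Q | ~W) forces E = False.
  (~Q | V | ~W) forces V = True.
  (D | ~S | ~V | ~W) forces D = True.
  (~P | ~Q | ~V) forces P = False.
  Clause (P | ~V) is falsified — contradiction.
Case Q = False:
  (Q | W) forces W = True.
  Clause (Q | ~W) is falsified — contradiction.
Both cases fail, so the formula is unsatisfiable.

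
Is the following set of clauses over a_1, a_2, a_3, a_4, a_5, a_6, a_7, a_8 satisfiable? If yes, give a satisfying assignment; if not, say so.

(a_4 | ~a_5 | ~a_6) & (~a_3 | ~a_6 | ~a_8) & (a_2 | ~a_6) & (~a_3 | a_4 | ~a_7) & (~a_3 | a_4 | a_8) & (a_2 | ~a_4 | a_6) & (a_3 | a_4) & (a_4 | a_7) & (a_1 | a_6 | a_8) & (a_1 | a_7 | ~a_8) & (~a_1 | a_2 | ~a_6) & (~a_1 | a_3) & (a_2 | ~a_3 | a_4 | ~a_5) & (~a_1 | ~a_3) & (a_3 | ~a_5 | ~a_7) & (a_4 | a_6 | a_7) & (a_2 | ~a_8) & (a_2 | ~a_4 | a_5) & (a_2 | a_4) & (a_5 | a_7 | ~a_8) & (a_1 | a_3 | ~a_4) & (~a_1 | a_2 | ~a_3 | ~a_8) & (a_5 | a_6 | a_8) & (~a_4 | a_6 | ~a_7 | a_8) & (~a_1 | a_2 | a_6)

a_1: False, a_2: True, a_3: True, a_4: True, a_5: True, a_6: True, a_7: False, a_8: False

Try a_1 = True:
  (~a_1 | a_3) forces a_3 = True.
  clause (~a_1 | ~a_3) is falsified — backtrack.
So a_1 = False.
Try a_2 = False:
  (a_2 | ~a_6) forces a_6 = False.
  (a_2 | ~a_4 | a_6) forces a_4 = False.
  clause (a_2 | a_4) is falsified — backtrack.
So a_2 = True.
Set a_3 = True.
Try a_4 = False:
  (~a_3 | a_4 | ~a_7) forces a_7 = False.
  clause (a_4 | a_7) is falsified — backtrack.
So a_4 = True.
Set a_5 = True.
Set a_6 = True.
  then (~a_3 | ~a_6 | ~a_8) forces a_8 = False.
Set a_7 = False.
All clauses satisfied.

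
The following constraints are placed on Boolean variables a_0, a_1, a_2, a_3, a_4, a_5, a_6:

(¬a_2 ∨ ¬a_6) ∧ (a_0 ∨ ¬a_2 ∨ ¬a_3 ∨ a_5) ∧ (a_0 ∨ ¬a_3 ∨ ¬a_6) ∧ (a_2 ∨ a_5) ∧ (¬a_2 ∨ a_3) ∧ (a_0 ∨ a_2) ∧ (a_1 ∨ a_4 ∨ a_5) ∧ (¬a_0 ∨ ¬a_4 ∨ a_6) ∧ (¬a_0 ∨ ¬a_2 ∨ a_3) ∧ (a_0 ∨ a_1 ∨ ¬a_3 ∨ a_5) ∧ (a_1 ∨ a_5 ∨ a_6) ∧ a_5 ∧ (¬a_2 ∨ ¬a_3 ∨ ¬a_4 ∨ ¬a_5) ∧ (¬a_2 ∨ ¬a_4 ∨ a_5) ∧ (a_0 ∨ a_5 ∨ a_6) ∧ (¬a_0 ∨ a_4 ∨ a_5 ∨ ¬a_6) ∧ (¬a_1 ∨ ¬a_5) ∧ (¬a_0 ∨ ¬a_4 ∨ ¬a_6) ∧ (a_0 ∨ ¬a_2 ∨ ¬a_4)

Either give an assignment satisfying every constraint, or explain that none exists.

a_0 = True; a_1 = False; a_2 = False; a_3 = True; a_4 = False; a_5 = True; a_6 = True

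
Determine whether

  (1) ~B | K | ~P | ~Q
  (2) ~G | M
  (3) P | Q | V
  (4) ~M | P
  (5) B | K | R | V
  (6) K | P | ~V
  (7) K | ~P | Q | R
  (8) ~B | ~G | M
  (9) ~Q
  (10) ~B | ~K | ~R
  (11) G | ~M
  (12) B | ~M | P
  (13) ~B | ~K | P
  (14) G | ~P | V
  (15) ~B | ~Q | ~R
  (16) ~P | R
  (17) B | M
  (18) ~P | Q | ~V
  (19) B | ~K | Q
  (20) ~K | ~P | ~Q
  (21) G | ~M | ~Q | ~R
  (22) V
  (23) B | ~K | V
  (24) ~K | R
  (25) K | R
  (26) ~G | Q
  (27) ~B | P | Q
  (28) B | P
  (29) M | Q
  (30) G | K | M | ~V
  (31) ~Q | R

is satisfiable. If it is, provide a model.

Case V = True:
  (~Q) forces Q = False.
  (~P | Q | ~V) forces P = False.
  (~M | P) forces M = False.
  Clause (M | Q) is falsified — contradiction.
Case V = False:
  Clause (V) is falsified — contradiction.
Both cases fail, so the formula is unsatisfiable.

No satisfying assignment exists.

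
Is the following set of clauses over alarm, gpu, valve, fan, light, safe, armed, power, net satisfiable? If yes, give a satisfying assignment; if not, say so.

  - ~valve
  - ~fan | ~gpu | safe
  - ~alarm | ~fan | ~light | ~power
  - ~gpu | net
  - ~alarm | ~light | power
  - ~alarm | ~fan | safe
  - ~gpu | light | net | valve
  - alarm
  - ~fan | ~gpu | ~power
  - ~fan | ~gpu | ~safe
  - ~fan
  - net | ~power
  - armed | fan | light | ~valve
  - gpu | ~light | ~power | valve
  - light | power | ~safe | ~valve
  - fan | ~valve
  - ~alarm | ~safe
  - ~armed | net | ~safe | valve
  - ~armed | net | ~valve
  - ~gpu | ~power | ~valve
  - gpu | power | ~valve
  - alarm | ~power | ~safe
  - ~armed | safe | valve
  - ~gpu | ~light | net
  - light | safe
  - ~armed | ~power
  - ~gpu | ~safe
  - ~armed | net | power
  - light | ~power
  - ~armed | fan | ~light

alarm=T, gpu=T, valve=F, fan=F, light=T, safe=F, armed=F, power=T, net=T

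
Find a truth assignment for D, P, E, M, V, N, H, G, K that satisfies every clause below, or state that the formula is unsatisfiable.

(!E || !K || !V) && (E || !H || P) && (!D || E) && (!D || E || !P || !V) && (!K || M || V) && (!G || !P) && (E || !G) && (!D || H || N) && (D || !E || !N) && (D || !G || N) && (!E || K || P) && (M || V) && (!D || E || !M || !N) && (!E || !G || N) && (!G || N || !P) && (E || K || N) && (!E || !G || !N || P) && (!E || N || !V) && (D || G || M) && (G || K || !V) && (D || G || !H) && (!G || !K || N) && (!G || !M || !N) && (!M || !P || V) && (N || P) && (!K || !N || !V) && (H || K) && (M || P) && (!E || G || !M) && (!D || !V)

Set D = False.
Set P = False.
  then (N || P) forces N = True.
  then (M || P) forces M = True.
  then (D || !E || !N) forces E = False.
  then (!G || !M || !N) forces G = False.
  then (E || !H || P) forces H = False.
  then (H || K) forces K = True.
  then (!K || !N || !V) forces V = False.
All clauses satisfied.

D: False, P: False, E: False, M: True, V: False, N: True, H: False, G: False, K: True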